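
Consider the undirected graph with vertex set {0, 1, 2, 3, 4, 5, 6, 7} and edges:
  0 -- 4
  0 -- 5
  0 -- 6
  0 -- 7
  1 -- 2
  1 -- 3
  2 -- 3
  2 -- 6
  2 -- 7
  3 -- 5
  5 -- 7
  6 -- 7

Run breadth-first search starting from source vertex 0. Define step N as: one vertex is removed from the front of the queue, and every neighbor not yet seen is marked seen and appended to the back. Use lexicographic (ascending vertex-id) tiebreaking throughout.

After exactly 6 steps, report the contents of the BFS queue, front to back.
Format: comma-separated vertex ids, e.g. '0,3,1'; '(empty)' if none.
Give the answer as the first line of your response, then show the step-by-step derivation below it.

2,1

step 1: dequeue 0; queue=[4,5,6,7]; order=0
step 2: dequeue 4; queue=[5,6,7]; order=0,4
step 3: dequeue 5; queue=[6,7,3]; order=0,4,5
step 4: dequeue 6; queue=[7,3,2]; order=0,4,5,6
step 5: dequeue 7; queue=[3,2]; order=0,4,5,6,7
step 6: dequeue 3; queue=[2,1]; order=0,4,5,6,7,3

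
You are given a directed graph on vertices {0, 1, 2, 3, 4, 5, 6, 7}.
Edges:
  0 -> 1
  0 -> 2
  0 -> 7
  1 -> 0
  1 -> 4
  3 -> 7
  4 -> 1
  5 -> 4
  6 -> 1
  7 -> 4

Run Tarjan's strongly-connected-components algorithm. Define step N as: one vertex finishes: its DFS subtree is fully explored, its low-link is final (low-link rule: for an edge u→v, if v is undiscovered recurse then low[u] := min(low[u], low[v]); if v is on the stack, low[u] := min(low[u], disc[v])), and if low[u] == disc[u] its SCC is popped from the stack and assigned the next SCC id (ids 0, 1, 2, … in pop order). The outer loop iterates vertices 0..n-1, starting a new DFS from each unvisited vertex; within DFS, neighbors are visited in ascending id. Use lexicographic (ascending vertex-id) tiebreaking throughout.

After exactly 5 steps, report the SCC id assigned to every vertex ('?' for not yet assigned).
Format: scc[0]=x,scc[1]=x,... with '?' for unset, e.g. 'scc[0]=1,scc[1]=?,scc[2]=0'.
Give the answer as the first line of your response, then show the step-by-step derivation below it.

scc[0]=1,scc[1]=1,scc[2]=0,scc[3]=?,scc[4]=1,scc[5]=?,scc[6]=?,scc[7]=1

step 1: low=(low[0]=0,low[1]=0,low[2]=?,low[3]=?,low[4]=1,low[5]=?,low[6]=?,low[7]=?); scc=(scc[0]=?,scc[1]=?,scc[2]=?,scc[3]=?,scc[4]=?,scc[5]=?,scc[6]=?,scc[7]=?)
step 2: low=(low[0]=0,low[1]=0,low[2]=?,low[3]=?,low[4]=1,low[5]=?,low[6]=?,low[7]=?); scc=(scc[0]=?,scc[1]=?,scc[2]=?,scc[3]=?,scc[4]=?,scc[5]=?,scc[6]=?,scc[7]=?)
step 3: low=(low[0]=0,low[1]=0,low[2]=3,low[3]=?,low[4]=1,low[5]=?,low[6]=?,low[7]=?); scc=(scc[0]=?,scc[1]=?,scc[2]=0,scc[3]=?,scc[4]=?,scc[5]=?,scc[6]=?,scc[7]=?)
step 4: low=(low[0]=0,low[1]=0,low[2]=3,low[3]=?,low[4]=1,low[5]=?,low[6]=?,low[7]=2); scc=(scc[0]=?,scc[1]=?,scc[2]=0,scc[3]=?,scc[4]=?,scc[5]=?,scc[6]=?,scc[7]=?)
step 5: low=(low[0]=0,low[1]=0,low[2]=3,low[3]=?,low[4]=1,low[5]=?,low[6]=?,low[7]=2); scc=(scc[0]=1,scc[1]=1,scc[2]=0,scc[3]=?,scc[4]=1,scc[5]=?,scc[6]=?,scc[7]=1)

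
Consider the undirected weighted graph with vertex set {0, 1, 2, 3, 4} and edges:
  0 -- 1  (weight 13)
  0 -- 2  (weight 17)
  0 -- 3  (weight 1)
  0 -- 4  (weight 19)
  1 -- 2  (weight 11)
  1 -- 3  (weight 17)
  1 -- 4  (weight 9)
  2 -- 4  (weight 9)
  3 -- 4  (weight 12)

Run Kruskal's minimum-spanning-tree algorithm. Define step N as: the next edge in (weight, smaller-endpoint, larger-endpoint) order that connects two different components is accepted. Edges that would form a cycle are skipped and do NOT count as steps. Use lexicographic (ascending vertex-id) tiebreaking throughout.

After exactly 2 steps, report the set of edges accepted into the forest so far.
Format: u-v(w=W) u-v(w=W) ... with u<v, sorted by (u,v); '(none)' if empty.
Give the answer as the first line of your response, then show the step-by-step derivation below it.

0-3(w=1) 1-4(w=9)

step 1: add edge 0-3 (w=1); MST = {0-3(w=1)}
step 2: add edge 1-4 (w=9); MST = {0-3(w=1) 1-4(w=9)}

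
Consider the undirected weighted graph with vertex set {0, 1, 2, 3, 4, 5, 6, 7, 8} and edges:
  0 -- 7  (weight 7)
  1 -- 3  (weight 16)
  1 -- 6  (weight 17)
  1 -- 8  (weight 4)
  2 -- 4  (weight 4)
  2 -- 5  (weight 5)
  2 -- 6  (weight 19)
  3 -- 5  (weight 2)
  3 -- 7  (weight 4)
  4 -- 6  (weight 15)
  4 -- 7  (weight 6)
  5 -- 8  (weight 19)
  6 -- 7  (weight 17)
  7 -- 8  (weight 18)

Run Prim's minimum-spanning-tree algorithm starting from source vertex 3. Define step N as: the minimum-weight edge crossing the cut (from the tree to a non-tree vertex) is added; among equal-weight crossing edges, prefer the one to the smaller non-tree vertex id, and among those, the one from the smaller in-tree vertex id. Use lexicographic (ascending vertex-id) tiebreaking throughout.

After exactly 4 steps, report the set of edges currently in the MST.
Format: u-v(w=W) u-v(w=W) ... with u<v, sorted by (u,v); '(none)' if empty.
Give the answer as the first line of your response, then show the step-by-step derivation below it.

2-4(w=4) 2-5(w=5) 3-5(w=2) 3-7(w=4)

step 1: add edge 3-5 (w=2); MST = {3-5(w=2)}
step 2: add edge 3-7 (w=4); MST = {3-5(w=2) 3-7(w=4)}
step 3: add edge 2-5 (w=5); MST = {2-5(w=5) 3-5(w=2) 3-7(w=4)}
step 4: add edge 2-4 (w=4); MST = {2-4(w=4) 2-5(w=5) 3-5(w=2) 3-7(w=4)}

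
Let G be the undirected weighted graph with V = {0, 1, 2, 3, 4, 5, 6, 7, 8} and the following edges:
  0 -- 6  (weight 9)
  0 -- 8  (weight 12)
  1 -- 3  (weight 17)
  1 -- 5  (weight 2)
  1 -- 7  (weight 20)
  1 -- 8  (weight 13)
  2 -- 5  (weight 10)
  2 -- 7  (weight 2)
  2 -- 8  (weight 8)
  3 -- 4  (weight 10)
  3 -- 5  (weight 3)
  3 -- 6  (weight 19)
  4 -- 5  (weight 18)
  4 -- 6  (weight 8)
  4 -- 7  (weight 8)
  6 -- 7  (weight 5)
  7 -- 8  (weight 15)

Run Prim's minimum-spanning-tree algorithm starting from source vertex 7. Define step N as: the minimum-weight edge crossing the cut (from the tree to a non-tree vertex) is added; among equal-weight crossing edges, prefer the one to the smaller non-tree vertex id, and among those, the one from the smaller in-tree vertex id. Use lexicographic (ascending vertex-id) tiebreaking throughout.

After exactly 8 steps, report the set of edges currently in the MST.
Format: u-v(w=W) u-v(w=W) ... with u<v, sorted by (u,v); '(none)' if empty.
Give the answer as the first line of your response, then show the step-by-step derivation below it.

0-6(w=9) 1-5(w=2) 2-7(w=2) 2-8(w=8) 3-4(w=10) 3-5(w=3) 4-6(w=8) 6-7(w=5)

step 1: add edge 2-7 (w=2); MST = {2-7(w=2)}
step 2: add edge 6-7 (w=5); MST = {2-7(w=2) 6-7(w=5)}
step 3: add edge 4-6 (w=8); MST = {2-7(w=2) 4-6(w=8) 6-7(w=5)}
step 4: add edge 2-8 (w=8); MST = {2-7(w=2) 2-8(w=8) 4-6(w=8) 6-7(w=5)}
step 5: add edge 0-6 (w=9); MST = {0-6(w=9) 2-7(w=2) 2-8(w=8) 4-6(w=8) 6-7(w=5)}
step 6: add edge 3-4 (w=10); MST = {0-6(w=9) 2-7(w=2) 2-8(w=8) 3-4(w=10) 4-6(w=8) 6-7(w=5)}
step 7: add edge 3-5 (w=3); MST = {0-6(w=9) 2-7(w=2) 2-8(w=8) 3-4(w=10) 3-5(w=3) 4-6(w=8) 6-7(w=5)}
step 8: add edge 1-5 (w=2); MST = {0-6(w=9) 1-5(w=2) 2-7(w=2) 2-8(w=8) 3-4(w=10) 3-5(w=3) 4-6(w=8) 6-7(w=5)}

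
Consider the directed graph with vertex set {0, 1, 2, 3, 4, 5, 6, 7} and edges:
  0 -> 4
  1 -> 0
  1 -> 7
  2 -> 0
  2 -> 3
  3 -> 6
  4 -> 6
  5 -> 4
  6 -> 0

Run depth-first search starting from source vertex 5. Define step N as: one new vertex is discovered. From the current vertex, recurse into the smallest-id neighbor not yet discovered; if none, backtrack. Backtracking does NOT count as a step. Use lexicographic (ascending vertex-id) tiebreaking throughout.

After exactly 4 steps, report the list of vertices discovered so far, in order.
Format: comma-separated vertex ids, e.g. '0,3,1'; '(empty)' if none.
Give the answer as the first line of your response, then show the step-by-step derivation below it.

5,4,6,0

step 1: discover 5; path=5; order=5
step 2: discover 4; path=5>4; order=5,4
step 3: discover 6; path=5>4>6; order=5,4,6
step 4: discover 0; path=5>4>6>0; order=5,4,6,0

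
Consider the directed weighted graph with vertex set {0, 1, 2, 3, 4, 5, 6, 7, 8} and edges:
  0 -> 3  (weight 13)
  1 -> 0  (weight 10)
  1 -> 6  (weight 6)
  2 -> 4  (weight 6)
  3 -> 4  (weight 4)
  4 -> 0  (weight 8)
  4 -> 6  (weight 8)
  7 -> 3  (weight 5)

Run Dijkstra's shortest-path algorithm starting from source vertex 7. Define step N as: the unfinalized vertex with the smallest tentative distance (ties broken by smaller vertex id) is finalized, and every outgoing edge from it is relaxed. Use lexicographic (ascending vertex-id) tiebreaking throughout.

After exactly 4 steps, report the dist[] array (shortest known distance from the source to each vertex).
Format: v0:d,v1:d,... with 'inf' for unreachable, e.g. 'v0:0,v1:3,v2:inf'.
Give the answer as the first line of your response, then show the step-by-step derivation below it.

v0:17,v1:inf,v2:inf,v3:5,v4:9,v5:inf,v6:17,v7:0,v8:inf

step 1: dist = v0:inf,v1:inf,v2:inf,v3:5,v4:inf,v5:inf,v6:inf,v7:0,v8:inf
step 2: dist = v0:inf,v1:inf,v2:inf,v3:5,v4:9,v5:inf,v6:inf,v7:0,v8:inf
step 3: dist = v0:17,v1:inf,v2:inf,v3:5,v4:9,v5:inf,v6:17,v7:0,v8:inf
step 4: dist = v0:17,v1:inf,v2:inf,v3:5,v4:9,v5:inf,v6:17,v7:0,v8:inf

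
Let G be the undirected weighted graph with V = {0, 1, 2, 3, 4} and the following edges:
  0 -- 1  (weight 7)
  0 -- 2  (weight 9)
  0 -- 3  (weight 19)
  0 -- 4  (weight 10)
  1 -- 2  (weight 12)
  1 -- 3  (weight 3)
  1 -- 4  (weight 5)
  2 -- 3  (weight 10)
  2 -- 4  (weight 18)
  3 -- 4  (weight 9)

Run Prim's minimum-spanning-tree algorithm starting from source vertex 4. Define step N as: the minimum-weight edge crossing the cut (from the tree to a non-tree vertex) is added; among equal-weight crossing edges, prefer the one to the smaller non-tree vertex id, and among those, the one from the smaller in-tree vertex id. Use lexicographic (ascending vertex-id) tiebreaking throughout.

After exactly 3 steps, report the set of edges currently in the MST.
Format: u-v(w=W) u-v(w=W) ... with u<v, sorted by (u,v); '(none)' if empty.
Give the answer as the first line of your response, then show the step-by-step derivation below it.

0-1(w=7) 1-3(w=3) 1-4(w=5)

step 1: add edge 1-4 (w=5); MST = {1-4(w=5)}
step 2: add edge 1-3 (w=3); MST = {1-3(w=3) 1-4(w=5)}
step 3: add edge 0-1 (w=7); MST = {0-1(w=7) 1-3(w=3) 1-4(w=5)}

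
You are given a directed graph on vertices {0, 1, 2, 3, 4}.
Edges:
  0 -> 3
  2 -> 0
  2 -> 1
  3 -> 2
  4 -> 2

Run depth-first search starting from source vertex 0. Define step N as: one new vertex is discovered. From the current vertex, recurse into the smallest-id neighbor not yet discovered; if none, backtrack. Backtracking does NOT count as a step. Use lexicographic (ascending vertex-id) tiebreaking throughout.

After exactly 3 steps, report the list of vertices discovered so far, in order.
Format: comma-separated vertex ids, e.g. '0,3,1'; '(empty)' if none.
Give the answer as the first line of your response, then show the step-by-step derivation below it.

0,3,2

step 1: discover 0; path=0; order=0
step 2: discover 3; path=0>3; order=0,3
step 3: discover 2; path=0>3>2; order=0,3,2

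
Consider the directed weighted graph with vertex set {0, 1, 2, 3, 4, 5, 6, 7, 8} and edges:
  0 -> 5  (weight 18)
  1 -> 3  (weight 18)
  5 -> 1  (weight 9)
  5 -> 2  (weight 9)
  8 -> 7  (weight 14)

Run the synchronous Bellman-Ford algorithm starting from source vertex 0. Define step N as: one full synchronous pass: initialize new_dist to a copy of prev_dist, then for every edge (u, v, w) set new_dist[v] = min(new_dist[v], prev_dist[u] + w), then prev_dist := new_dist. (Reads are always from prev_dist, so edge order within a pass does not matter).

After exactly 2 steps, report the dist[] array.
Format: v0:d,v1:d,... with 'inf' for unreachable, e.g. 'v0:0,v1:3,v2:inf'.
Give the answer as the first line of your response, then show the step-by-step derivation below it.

v0:0,v1:27,v2:27,v3:inf,v4:inf,v5:18,v6:inf,v7:inf,v8:inf

step 1: dist = v0:0,v1:inf,v2:inf,v3:inf,v4:inf,v5:18,v6:inf,v7:inf,v8:inf
step 2: dist = v0:0,v1:27,v2:27,v3:inf,v4:inf,v5:18,v6:inf,v7:inf,v8:inf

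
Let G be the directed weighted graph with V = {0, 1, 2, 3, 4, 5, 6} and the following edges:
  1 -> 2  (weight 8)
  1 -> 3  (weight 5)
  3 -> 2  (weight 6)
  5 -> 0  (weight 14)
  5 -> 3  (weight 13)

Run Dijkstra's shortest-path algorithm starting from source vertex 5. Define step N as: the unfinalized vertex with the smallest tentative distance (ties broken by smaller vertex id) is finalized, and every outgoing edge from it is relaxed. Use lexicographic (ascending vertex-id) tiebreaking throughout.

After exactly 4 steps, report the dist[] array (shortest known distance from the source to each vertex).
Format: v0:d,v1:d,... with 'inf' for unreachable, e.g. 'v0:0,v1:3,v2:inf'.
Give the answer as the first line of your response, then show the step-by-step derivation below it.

v0:14,v1:inf,v2:19,v3:13,v4:inf,v5:0,v6:inf

step 1: dist = v0:14,v1:inf,v2:inf,v3:13,v4:inf,v5:0,v6:inf
step 2: dist = v0:14,v1:inf,v2:19,v3:13,v4:inf,v5:0,v6:inf
step 3: dist = v0:14,v1:inf,v2:19,v3:13,v4:inf,v5:0,v6:inf
step 4: dist = v0:14,v1:inf,v2:19,v3:13,v4:inf,v5:0,v6:inf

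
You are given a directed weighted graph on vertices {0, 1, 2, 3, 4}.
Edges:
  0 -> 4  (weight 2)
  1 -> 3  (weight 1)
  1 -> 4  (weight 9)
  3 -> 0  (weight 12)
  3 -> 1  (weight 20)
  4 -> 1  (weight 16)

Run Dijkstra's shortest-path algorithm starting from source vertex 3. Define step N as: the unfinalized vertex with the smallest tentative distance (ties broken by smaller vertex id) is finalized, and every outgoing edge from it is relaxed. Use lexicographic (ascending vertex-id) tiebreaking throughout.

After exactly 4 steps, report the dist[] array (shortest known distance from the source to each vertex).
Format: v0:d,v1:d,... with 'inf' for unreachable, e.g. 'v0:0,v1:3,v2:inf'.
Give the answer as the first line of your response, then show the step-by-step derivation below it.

v0:12,v1:20,v2:inf,v3:0,v4:14

step 1: dist = v0:12,v1:20,v2:inf,v3:0,v4:inf
step 2: dist = v0:12,v1:20,v2:inf,v3:0,v4:14
step 3: dist = v0:12,v1:20,v2:inf,v3:0,v4:14
step 4: dist = v0:12,v1:20,v2:inf,v3:0,v4:14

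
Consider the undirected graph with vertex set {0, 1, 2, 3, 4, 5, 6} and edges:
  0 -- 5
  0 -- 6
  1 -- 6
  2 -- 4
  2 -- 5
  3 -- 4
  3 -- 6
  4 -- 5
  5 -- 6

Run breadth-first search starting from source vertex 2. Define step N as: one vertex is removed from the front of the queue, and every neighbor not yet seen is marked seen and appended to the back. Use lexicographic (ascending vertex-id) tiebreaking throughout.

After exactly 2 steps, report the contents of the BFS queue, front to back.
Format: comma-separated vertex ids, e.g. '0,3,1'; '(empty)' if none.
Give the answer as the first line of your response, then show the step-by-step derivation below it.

5,3

step 1: dequeue 2; queue=[4,5]; order=2
step 2: dequeue 4; queue=[5,3]; order=2,4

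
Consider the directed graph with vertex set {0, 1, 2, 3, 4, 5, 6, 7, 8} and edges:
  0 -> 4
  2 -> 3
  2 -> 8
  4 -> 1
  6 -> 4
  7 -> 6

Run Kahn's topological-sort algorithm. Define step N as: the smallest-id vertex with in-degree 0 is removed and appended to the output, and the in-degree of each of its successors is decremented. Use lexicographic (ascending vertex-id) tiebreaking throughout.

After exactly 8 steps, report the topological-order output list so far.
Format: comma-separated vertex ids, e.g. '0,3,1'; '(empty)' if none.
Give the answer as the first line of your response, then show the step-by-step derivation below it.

0,2,3,5,7,6,4,1

step 1: output 0; order=[0]; indeg=(0,1,0,1,1,0,1,0,1)
step 2: output 2; order=[0,2]; indeg=(0,1,0,0,1,0,1,0,0)
step 3: output 3; order=[0,2,3]; indeg=(0,1,0,0,1,0,1,0,0)
step 4: output 5; order=[0,2,3,5]; indeg=(0,1,0,0,1,0,1,0,0)
step 5: output 7; order=[0,2,3,5,7]; indeg=(0,1,0,0,1,0,0,0,0)
step 6: output 6; order=[0,2,3,5,7,6]; indeg=(0,1,0,0,0,0,0,0,0)
step 7: output 4; order=[0,2,3,5,7,6,4]; indeg=(0,0,0,0,0,0,0,0,0)
step 8: output 1; order=[0,2,3,5,7,6,4,1]; indeg=(0,0,0,0,0,0,0,0,0)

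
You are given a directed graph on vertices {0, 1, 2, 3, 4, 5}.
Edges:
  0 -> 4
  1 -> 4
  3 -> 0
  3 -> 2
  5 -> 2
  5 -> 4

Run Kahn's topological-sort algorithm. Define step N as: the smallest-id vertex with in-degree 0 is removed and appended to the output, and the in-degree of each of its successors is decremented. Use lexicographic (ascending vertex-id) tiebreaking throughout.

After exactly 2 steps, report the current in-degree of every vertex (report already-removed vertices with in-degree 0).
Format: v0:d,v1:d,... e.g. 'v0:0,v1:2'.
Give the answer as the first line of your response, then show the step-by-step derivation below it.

v0:0,v1:0,v2:1,v3:0,v4:2,v5:0

step 1: output 1; order=[1]; indeg=(1,0,2,0,2,0)
step 2: output 3; order=[1,3]; indeg=(0,0,1,0,2,0)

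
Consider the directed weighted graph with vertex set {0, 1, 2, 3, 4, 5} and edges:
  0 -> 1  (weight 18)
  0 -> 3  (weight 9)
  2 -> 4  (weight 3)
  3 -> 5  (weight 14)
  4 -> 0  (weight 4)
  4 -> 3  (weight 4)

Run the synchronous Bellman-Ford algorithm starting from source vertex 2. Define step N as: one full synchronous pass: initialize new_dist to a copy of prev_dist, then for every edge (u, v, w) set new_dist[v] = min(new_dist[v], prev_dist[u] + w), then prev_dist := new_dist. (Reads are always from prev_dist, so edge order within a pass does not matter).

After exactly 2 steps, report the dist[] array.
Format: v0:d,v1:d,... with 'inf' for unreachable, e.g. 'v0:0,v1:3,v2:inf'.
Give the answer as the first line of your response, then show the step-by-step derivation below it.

v0:7,v1:inf,v2:0,v3:7,v4:3,v5:inf

step 1: dist = v0:inf,v1:inf,v2:0,v3:inf,v4:3,v5:inf
step 2: dist = v0:7,v1:inf,v2:0,v3:7,v4:3,v5:inf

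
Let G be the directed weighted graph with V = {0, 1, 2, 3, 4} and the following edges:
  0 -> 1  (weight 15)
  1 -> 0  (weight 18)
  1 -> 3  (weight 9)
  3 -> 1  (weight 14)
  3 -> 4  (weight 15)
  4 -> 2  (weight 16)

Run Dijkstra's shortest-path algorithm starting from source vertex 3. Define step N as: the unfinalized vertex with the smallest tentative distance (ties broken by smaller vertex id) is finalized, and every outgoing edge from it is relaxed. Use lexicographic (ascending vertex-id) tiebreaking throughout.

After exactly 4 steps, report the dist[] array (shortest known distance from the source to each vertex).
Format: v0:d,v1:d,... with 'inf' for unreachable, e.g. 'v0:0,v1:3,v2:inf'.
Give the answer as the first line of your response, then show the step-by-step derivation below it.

v0:32,v1:14,v2:31,v3:0,v4:15

step 1: dist = v0:inf,v1:14,v2:inf,v3:0,v4:15
step 2: dist = v0:32,v1:14,v2:inf,v3:0,v4:15
step 3: dist = v0:32,v1:14,v2:31,v3:0,v4:15
step 4: dist = v0:32,v1:14,v2:31,v3:0,v4:15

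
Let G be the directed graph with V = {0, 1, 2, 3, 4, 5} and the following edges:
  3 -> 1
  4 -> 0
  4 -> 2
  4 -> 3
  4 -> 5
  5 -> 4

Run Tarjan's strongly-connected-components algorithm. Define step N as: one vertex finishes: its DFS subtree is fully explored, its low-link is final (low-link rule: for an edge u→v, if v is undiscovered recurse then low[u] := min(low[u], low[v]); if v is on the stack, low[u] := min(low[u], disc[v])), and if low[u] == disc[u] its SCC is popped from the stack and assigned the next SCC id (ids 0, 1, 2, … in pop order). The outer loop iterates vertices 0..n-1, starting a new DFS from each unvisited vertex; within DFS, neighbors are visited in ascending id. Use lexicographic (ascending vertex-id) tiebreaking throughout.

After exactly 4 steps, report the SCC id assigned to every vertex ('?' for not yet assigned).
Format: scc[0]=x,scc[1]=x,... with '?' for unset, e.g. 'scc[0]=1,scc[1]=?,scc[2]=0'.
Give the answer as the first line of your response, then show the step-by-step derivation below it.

scc[0]=0,scc[1]=1,scc[2]=2,scc[3]=3,scc[4]=?,scc[5]=?

step 1: low=(low[0]=0,low[1]=?,low[2]=?,low[3]=?,low[4]=?,low[5]=?); scc=(scc[0]=0,scc[1]=?,scc[2]=?,scc[3]=?,scc[4]=?,scc[5]=?)
step 2: low=(low[0]=0,low[1]=1,low[2]=?,low[3]=?,low[4]=?,low[5]=?); scc=(scc[0]=0,scc[1]=1,scc[2]=?,scc[3]=?,scc[4]=?,scc[5]=?)
step 3: low=(low[0]=0,low[1]=1,low[2]=2,low[3]=?,low[4]=?,low[5]=?); scc=(scc[0]=0,scc[1]=1,scc[2]=2,scc[3]=?,scc[4]=?,scc[5]=?)
step 4: low=(low[0]=0,low[1]=1,low[2]=2,low[3]=3,low[4]=?,low[5]=?); scc=(scc[0]=0,scc[1]=1,scc[2]=2,scc[3]=3,scc[4]=?,scc[5]=?)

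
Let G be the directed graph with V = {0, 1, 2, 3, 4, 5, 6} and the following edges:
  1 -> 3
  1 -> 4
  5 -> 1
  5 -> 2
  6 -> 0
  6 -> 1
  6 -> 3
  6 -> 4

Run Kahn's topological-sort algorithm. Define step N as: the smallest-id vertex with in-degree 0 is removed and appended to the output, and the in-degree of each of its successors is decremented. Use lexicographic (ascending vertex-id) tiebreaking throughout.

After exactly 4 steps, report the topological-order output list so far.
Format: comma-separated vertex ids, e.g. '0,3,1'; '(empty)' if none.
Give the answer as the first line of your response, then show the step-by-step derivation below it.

5,2,6,0

step 1: output 5; order=[5]; indeg=(1,1,0,2,2,0,0)
step 2: output 2; order=[5,2]; indeg=(1,1,0,2,2,0,0)
step 3: output 6; order=[5,2,6]; indeg=(0,0,0,1,1,0,0)
step 4: output 0; order=[5,2,6,0]; indeg=(0,0,0,1,1,0,0)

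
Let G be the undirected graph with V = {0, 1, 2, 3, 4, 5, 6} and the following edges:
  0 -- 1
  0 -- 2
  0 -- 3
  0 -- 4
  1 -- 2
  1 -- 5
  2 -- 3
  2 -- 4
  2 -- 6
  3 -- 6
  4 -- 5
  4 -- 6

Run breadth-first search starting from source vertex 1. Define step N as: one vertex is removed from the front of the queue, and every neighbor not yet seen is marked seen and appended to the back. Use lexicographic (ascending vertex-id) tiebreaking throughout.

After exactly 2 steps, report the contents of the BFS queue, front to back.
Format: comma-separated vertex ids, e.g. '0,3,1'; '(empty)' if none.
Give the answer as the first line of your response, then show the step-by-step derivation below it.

2,5,3,4

step 1: dequeue 1; queue=[0,2,5]; order=1
step 2: dequeue 0; queue=[2,5,3,4]; order=1,0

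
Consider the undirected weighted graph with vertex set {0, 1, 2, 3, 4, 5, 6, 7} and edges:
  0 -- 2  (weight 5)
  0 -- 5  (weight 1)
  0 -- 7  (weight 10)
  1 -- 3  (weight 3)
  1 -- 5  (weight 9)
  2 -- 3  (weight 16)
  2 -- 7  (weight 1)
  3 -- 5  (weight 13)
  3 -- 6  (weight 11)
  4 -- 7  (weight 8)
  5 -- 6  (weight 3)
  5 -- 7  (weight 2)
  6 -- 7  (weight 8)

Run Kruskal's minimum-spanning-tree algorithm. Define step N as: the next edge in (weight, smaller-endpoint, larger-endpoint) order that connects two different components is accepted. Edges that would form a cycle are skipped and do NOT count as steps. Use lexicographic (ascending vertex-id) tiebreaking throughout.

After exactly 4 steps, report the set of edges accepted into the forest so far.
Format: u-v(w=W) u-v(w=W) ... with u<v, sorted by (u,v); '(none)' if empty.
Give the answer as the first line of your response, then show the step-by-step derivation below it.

0-5(w=1) 1-3(w=3) 2-7(w=1) 5-7(w=2)

step 1: add edge 0-5 (w=1); MST = {0-5(w=1)}
step 2: add edge 2-7 (w=1); MST = {0-5(w=1) 2-7(w=1)}
step 3: add edge 5-7 (w=2); MST = {0-5(w=1) 2-7(w=1) 5-7(w=2)}
step 4: add edge 1-3 (w=3); MST = {0-5(w=1) 1-3(w=3) 2-7(w=1) 5-7(w=2)}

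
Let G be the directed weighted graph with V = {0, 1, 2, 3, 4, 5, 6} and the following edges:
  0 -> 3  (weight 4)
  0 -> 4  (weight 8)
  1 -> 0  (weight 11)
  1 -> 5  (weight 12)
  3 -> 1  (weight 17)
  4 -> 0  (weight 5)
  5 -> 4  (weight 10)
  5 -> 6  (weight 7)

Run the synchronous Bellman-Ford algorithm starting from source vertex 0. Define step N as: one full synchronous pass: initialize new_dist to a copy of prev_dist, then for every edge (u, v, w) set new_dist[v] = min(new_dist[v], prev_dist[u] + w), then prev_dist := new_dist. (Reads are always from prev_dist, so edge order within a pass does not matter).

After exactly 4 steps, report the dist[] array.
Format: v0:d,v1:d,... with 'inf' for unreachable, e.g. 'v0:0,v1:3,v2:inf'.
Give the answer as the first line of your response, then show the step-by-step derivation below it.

v0:0,v1:21,v2:inf,v3:4,v4:8,v5:33,v6:40

step 1: dist = v0:0,v1:inf,v2:inf,v3:4,v4:8,v5:inf,v6:inf
step 2: dist = v0:0,v1:21,v2:inf,v3:4,v4:8,v5:inf,v6:inf
step 3: dist = v0:0,v1:21,v2:inf,v3:4,v4:8,v5:33,v6:inf
step 4: dist = v0:0,v1:21,v2:inf,v3:4,v4:8,v5:33,v6:40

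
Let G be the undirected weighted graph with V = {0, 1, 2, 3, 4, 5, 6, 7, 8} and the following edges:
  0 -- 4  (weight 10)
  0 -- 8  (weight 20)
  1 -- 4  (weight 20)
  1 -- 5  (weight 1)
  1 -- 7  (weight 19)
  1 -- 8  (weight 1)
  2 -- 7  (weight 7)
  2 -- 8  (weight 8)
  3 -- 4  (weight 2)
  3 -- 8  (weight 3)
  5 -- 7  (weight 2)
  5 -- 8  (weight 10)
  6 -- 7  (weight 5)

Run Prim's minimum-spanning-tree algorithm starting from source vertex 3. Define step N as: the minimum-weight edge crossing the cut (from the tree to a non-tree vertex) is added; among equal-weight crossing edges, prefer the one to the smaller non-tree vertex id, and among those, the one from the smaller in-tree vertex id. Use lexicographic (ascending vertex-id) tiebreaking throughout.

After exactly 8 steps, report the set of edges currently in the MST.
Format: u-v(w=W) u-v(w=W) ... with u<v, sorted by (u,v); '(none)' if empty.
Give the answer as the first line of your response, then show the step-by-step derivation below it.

0-4(w=10) 1-5(w=1) 1-8(w=1) 2-7(w=7) 3-4(w=2) 3-8(w=3) 5-7(w=2) 6-7(w=5)

step 1: add edge 3-4 (w=2); MST = {3-4(w=2)}
step 2: add edge 3-8 (w=3); MST = {3-4(w=2) 3-8(w=3)}
step 3: add edge 1-8 (w=1); MST = {1-8(w=1) 3-4(w=2) 3-8(w=3)}
step 4: add edge 1-5 (w=1); MST = {1-5(w=1) 1-8(w=1) 3-4(w=2) 3-8(w=3)}
step 5: add edge 5-7 (w=2); MST = {1-5(w=1) 1-8(w=1) 3-4(w=2) 3-8(w=3) 5-7(w=2)}
step 6: add edge 6-7 (w=5); MST = {1-5(w=1) 1-8(w=1) 3-4(w=2) 3-8(w=3) 5-7(w=2) 6-7(w=5)}
step 7: add edge 2-7 (w=7); MST = {1-5(w=1) 1-8(w=1) 2-7(w=7) 3-4(w=2) 3-8(w=3) 5-7(w=2) 6-7(w=5)}
step 8: add edge 0-4 (w=10); MST = {0-4(w=10) 1-5(w=1) 1-8(w=1) 2-7(w=7) 3-4(w=2) 3-8(w=3) 5-7(w=2) 6-7(w=5)}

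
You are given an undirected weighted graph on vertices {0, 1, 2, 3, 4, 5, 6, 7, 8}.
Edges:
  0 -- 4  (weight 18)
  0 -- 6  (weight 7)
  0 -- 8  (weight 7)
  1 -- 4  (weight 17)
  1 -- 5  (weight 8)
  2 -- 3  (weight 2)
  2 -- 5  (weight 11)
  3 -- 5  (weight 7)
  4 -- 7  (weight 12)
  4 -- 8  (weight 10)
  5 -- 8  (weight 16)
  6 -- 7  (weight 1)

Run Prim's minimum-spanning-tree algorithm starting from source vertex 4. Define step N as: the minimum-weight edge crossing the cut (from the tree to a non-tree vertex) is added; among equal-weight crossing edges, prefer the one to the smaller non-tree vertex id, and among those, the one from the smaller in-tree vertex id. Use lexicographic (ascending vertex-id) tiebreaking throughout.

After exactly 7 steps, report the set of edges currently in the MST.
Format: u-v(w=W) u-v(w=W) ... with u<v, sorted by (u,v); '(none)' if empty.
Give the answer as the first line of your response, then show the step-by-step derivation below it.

0-6(w=7) 0-8(w=7) 2-3(w=2) 3-5(w=7) 4-8(w=10) 5-8(w=16) 6-7(w=1)

step 1: add edge 4-8 (w=10); MST = {4-8(w=10)}
step 2: add edge 0-8 (w=7); MST = {0-8(w=7) 4-8(w=10)}
step 3: add edge 0-6 (w=7); MST = {0-6(w=7) 0-8(w=7) 4-8(w=10)}
step 4: add edge 6-7 (w=1); MST = {0-6(w=7) 0-8(w=7) 4-8(w=10) 6-7(w=1)}
step 5: add edge 5-8 (w=16); MST = {0-6(w=7) 0-8(w=7) 4-8(w=10) 5-8(w=16) 6-7(w=1)}
step 6: add edge 3-5 (w=7); MST = {0-6(w=7) 0-8(w=7) 3-5(w=7) 4-8(w=10) 5-8(w=16) 6-7(w=1)}
step 7: add edge 2-3 (w=2); MST = {0-6(w=7) 0-8(w=7) 2-3(w=2) 3-5(w=7) 4-8(w=10) 5-8(w=16) 6-7(w=1)}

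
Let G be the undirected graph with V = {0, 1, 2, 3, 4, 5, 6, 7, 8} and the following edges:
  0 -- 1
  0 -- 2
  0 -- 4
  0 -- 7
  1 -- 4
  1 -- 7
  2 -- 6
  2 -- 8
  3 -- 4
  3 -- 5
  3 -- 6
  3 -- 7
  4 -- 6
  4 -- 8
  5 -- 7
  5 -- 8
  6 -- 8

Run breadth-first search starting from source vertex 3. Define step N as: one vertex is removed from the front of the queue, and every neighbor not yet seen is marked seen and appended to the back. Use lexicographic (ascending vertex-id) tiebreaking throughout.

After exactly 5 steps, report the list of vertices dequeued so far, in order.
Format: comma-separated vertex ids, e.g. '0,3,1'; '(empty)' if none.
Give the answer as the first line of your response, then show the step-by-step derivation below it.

3,4,5,6,7

step 1: dequeue 3; queue=[4,5,6,7]; order=3
step 2: dequeue 4; queue=[5,6,7,0,1,8]; order=3,4
step 3: dequeue 5; queue=[6,7,0,1,8]; order=3,4,5
step 4: dequeue 6; queue=[7,0,1,8,2]; order=3,4,5,6
step 5: dequeue 7; queue=[0,1,8,2]; order=3,4,5,6,7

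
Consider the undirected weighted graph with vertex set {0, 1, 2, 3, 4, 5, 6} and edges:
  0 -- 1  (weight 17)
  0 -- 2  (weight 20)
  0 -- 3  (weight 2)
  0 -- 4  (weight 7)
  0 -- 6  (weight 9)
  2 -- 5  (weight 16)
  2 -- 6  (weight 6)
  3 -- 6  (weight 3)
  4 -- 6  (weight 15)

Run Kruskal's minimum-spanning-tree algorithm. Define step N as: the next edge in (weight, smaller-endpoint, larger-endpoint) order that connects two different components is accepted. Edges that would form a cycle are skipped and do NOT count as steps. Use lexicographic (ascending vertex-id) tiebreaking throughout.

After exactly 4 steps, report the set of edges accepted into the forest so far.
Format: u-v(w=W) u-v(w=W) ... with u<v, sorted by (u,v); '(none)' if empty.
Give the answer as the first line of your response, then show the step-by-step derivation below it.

0-3(w=2) 0-4(w=7) 2-6(w=6) 3-6(w=3)

step 1: add edge 0-3 (w=2); MST = {0-3(w=2)}
step 2: add edge 3-6 (w=3); MST = {0-3(w=2) 3-6(w=3)}
step 3: add edge 2-6 (w=6); MST = {0-3(w=2) 2-6(w=6) 3-6(w=3)}
step 4: add edge 0-4 (w=7); MST = {0-3(w=2) 0-4(w=7) 2-6(w=6) 3-6(w=3)}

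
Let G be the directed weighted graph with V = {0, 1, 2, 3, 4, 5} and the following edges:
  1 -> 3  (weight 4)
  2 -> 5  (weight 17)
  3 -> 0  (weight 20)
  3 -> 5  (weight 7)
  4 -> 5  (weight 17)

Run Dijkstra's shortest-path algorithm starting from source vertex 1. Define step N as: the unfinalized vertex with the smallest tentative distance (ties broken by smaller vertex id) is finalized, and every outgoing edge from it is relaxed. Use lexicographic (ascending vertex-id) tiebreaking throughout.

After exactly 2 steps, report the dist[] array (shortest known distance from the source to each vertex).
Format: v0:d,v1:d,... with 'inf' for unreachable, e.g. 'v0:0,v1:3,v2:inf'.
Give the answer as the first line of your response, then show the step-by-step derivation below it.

v0:24,v1:0,v2:inf,v3:4,v4:inf,v5:11

step 1: dist = v0:inf,v1:0,v2:inf,v3:4,v4:inf,v5:inf
step 2: dist = v0:24,v1:0,v2:inf,v3:4,v4:inf,v5:11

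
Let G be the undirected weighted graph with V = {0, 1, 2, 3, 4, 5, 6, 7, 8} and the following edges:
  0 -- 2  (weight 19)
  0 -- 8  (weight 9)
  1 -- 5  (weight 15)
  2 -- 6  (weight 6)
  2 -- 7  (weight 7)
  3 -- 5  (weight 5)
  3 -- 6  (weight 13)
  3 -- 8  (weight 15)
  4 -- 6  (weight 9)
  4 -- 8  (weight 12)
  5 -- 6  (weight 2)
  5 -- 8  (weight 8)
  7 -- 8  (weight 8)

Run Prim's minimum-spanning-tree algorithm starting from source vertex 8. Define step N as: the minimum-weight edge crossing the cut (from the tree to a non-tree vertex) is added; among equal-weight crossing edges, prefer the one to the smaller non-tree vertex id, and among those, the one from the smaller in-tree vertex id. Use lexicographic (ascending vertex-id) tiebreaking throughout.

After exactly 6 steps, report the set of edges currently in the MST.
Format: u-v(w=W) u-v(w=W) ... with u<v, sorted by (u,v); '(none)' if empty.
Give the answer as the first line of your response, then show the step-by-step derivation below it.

0-8(w=9) 2-6(w=6) 2-7(w=7) 3-5(w=5) 5-6(w=2) 5-8(w=8)

step 1: add edge 5-8 (w=8); MST = {5-8(w=8)}
step 2: add edge 5-6 (w=2); MST = {5-6(w=2) 5-8(w=8)}
step 3: add edge 3-5 (w=5); MST = {3-5(w=5) 5-6(w=2) 5-8(w=8)}
step 4: add edge 2-6 (w=6); MST = {2-6(w=6) 3-5(w=5) 5-6(w=2) 5-8(w=8)}
step 5: add edge 2-7 (w=7); MST = {2-6(w=6) 2-7(w=7) 3-5(w=5) 5-6(w=2) 5-8(w=8)}
step 6: add edge 0-8 (w=9); MST = {0-8(w=9) 2-6(w=6) 2-7(w=7) 3-5(w=5) 5-6(w=2) 5-8(w=8)}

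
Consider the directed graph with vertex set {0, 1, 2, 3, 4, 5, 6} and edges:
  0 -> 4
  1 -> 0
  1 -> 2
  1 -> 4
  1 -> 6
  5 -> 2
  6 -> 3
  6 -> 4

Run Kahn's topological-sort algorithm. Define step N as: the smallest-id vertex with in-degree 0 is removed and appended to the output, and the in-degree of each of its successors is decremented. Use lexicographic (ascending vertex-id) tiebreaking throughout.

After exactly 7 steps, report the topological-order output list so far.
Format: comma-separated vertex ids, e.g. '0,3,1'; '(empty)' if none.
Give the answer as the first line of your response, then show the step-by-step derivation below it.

1,0,5,2,6,3,4

step 1: output 1; order=[1]; indeg=(0,0,1,1,2,0,0)
step 2: output 0; order=[1,0]; indeg=(0,0,1,1,1,0,0)
step 3: output 5; order=[1,0,5]; indeg=(0,0,0,1,1,0,0)
step 4: output 2; order=[1,0,5,2]; indeg=(0,0,0,1,1,0,0)
step 5: output 6; order=[1,0,5,2,6]; indeg=(0,0,0,0,0,0,0)
step 6: output 3; order=[1,0,5,2,6,3]; indeg=(0,0,0,0,0,0,0)
step 7: output 4; order=[1,0,5,2,6,3,4]; indeg=(0,0,0,0,0,0,0)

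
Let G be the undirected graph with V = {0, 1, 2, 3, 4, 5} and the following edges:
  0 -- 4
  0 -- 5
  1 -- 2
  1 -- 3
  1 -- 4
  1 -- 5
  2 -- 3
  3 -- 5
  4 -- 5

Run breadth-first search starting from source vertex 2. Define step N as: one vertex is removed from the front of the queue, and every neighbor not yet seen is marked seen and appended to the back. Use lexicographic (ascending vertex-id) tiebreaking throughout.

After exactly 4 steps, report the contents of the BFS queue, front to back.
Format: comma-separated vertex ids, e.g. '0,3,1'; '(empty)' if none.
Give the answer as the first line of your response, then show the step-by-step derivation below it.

5,0

step 1: dequeue 2; queue=[1,3]; order=2
step 2: dequeue 1; queue=[3,4,5]; order=2,1
step 3: dequeue 3; queue=[4,5]; order=2,1,3
step 4: dequeue 4; queue=[5,0]; order=2,1,3,4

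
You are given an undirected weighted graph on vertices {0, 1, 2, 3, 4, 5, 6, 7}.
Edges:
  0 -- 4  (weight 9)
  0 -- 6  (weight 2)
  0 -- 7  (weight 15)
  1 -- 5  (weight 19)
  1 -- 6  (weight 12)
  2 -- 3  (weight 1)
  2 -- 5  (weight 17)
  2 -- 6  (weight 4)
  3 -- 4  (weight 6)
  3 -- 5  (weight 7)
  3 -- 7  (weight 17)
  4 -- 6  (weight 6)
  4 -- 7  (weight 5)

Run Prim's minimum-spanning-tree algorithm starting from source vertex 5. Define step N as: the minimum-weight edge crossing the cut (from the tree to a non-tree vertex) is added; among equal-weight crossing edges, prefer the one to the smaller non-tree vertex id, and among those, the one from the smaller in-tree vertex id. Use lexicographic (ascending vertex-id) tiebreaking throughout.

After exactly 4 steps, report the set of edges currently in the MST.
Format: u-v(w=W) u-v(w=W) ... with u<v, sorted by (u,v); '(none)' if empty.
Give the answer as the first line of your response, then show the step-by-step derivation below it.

0-6(w=2) 2-3(w=1) 2-6(w=4) 3-5(w=7)

step 1: add edge 3-5 (w=7); MST = {3-5(w=7)}
step 2: add edge 2-3 (w=1); MST = {2-3(w=1) 3-5(w=7)}
step 3: add edge 2-6 (w=4); MST = {2-3(w=1) 2-6(w=4) 3-5(w=7)}
step 4: add edge 0-6 (w=2); MST = {0-6(w=2) 2-3(w=1) 2-6(w=4) 3-5(w=7)}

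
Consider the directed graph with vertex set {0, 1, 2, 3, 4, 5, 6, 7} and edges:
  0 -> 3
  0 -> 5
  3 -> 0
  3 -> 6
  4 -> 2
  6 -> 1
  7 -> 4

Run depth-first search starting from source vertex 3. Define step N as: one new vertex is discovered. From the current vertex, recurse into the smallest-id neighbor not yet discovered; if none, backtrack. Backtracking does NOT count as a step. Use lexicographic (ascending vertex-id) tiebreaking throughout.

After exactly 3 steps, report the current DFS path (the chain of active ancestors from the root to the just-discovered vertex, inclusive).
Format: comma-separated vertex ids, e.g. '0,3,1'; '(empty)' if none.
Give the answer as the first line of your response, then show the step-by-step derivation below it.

3,0,5

step 1: discover 3; path=3; order=3
step 2: discover 0; path=3>0; order=3,0
step 3: discover 5; path=3>0>5; order=3,0,5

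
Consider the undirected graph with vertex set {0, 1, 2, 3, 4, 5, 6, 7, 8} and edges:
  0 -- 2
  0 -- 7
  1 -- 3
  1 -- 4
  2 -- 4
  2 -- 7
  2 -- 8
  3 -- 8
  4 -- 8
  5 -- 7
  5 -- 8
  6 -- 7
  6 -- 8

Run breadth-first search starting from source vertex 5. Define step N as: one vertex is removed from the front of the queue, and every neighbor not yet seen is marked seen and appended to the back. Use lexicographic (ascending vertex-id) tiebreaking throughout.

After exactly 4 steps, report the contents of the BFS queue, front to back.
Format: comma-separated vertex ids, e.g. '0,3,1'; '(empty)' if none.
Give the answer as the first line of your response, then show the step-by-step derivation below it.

2,6,3,4

step 1: dequeue 5; queue=[7,8]; order=5
step 2: dequeue 7; queue=[8,0,2,6]; order=5,7
step 3: dequeue 8; queue=[0,2,6,3,4]; order=5,7,8
step 4: dequeue 0; queue=[2,6,3,4]; order=5,7,8,0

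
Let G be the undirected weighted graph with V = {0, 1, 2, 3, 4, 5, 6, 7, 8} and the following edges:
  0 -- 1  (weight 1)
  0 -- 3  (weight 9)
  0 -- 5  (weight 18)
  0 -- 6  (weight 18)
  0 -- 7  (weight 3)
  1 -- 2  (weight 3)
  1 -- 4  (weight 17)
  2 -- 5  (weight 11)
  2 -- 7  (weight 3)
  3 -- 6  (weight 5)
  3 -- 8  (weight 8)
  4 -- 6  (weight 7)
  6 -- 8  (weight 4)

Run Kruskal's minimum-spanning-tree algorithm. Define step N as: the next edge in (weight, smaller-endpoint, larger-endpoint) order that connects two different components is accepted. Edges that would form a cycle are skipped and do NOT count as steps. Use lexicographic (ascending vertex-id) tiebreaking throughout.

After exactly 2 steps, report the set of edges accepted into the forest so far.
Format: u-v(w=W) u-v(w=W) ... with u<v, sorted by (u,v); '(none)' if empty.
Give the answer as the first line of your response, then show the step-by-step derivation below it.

0-1(w=1) 0-7(w=3)

step 1: add edge 0-1 (w=1); MST = {0-1(w=1)}
step 2: add edge 0-7 (w=3); MST = {0-1(w=1) 0-7(w=3)}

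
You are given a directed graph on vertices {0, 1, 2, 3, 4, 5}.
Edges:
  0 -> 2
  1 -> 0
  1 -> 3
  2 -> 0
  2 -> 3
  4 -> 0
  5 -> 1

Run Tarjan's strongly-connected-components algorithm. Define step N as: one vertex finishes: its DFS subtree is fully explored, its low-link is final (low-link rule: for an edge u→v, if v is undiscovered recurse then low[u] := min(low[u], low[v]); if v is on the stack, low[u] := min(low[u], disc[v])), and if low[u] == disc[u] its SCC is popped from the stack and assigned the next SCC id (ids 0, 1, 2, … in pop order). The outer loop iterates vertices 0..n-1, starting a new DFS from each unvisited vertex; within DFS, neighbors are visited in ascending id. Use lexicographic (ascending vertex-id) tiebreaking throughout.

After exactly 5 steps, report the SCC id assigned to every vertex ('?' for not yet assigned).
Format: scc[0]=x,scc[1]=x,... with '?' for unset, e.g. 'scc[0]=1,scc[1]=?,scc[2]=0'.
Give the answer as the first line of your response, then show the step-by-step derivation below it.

scc[0]=1,scc[1]=2,scc[2]=1,scc[3]=0,scc[4]=3,scc[5]=?

step 1: low=(low[0]=0,low[1]=?,low[2]=0,low[3]=2,low[4]=?,low[5]=?); scc=(scc[0]=?,scc[1]=?,scc[2]=?,scc[3]=0,scc[4]=?,scc[5]=?)
step 2: low=(low[0]=0,low[1]=?,low[2]=0,low[3]=2,low[4]=?,low[5]=?); scc=(scc[0]=?,scc[1]=?,scc[2]=?,scc[3]=0,scc[4]=?,scc[5]=?)
step 3: low=(low[0]=0,low[1]=?,low[2]=0,low[3]=2,low[4]=?,low[5]=?); scc=(scc[0]=1,scc[1]=?,scc[2]=1,scc[3]=0,scc[4]=?,scc[5]=?)
step 4: low=(low[0]=0,low[1]=3,low[2]=0,low[3]=2,low[4]=?,low[5]=?); scc=(scc[0]=1,scc[1]=2,scc[2]=1,scc[3]=0,scc[4]=?,scc[5]=?)
step 5: low=(low[0]=0,low[1]=3,low[2]=0,low[3]=2,low[4]=4,low[5]=?); scc=(scc[0]=1,scc[1]=2,scc[2]=1,scc[3]=0,scc[4]=3,scc[5]=?)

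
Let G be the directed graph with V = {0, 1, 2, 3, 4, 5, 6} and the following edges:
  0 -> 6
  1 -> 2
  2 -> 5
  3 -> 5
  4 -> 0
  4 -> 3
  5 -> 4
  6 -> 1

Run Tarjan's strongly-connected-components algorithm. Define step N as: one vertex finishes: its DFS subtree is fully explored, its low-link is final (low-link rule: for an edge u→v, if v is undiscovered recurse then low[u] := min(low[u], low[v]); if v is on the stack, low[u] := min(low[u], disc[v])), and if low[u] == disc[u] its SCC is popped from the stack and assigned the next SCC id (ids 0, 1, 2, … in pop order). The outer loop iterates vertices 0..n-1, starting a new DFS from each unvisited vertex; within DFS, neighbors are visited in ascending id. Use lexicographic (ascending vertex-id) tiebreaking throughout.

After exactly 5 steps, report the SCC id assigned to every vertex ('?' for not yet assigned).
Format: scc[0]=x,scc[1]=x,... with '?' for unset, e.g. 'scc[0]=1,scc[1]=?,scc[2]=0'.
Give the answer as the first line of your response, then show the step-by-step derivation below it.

scc[0]=?,scc[1]=?,scc[2]=?,scc[3]=?,scc[4]=?,scc[5]=?,scc[6]=?

step 1: low=(low[0]=0,low[1]=2,low[2]=3,low[3]=4,low[4]=0,low[5]=4,low[6]=1); scc=(scc[0]=?,scc[1]=?,scc[2]=?,scc[3]=?,scc[4]=?,scc[5]=?,scc[6]=?)
step 2: low=(low[0]=0,low[1]=2,low[2]=3,low[3]=4,low[4]=0,low[5]=4,low[6]=1); scc=(scc[0]=?,scc[1]=?,scc[2]=?,scc[3]=?,scc[4]=?,scc[5]=?,scc[6]=?)
step 3: low=(low[0]=0,low[1]=2,low[2]=3,low[3]=4,low[4]=0,low[5]=0,low[6]=1); scc=(scc[0]=?,scc[1]=?,scc[2]=?,scc[3]=?,scc[4]=?,scc[5]=?,scc[6]=?)
step 4: low=(low[0]=0,low[1]=2,low[2]=0,low[3]=4,low[4]=0,low[5]=0,low[6]=1); scc=(scc[0]=?,scc[1]=?,scc[2]=?,scc[3]=?,scc[4]=?,scc[5]=?,scc[6]=?)
step 5: low=(low[0]=0,low[1]=0,low[2]=0,low[3]=4,low[4]=0,low[5]=0,low[6]=1); scc=(scc[0]=?,scc[1]=?,scc[2]=?,scc[3]=?,scc[4]=?,scc[5]=?,scc[6]=?)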